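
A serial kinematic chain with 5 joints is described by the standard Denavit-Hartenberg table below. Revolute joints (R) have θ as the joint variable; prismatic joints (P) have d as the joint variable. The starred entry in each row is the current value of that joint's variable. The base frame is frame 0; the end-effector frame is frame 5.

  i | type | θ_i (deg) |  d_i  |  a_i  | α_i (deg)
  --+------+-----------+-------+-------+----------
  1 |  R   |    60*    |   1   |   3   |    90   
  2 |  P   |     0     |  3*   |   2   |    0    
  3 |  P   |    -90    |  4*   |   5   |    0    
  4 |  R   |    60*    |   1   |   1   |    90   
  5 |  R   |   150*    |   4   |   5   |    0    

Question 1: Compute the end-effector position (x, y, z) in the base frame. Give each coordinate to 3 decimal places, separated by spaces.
after link 1: o_1 = (1.5000, 2.5981, 1.0000)
after link 2: o_2 = (5.0981, 2.8301, 1.0000)
after link 3: o_3 = (8.5622, 0.8301, -4.0000)
after link 4: o_4 = (9.8612, 1.0801, -4.5000)
after link 5: o_5 = (9.1513, -5.1495, -5.7990)

9.151 -5.150 -5.799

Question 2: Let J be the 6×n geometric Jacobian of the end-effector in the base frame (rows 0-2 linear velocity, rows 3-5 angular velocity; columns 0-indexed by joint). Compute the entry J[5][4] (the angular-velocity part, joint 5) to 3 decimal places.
axis z_4 = (-0.2500,-0.4330,-0.8660); lever o_n−o_4 = (-0.7099,-6.2296,-1.2990)
cross product → J_v[:, 4] = (-4.8325,0.2901,1.2500)
J_ω[:, 4] = z_4
entry J[5][4] = -0.8660

-0.866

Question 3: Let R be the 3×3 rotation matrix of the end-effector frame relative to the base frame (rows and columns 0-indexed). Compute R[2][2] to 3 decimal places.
-0.866

End-effector z-axis (col 2 of R) = (-0.2500,-0.4330,-0.8660)
R[2][2] = -0.8660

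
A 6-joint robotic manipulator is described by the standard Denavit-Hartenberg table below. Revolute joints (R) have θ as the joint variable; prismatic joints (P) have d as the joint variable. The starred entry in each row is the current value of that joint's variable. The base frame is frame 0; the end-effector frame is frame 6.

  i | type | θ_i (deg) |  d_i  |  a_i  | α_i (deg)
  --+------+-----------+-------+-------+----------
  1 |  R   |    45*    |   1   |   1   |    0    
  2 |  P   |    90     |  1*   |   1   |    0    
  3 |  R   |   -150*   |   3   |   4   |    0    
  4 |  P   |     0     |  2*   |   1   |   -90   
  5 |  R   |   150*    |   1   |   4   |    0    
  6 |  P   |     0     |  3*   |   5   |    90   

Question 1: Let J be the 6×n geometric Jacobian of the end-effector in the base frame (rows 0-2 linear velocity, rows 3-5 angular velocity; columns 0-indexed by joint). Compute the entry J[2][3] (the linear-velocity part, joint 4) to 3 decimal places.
prismatic axis z_3 = (0.0000,0.0000,1.0000)
J_v[:, 3] = z_3; J_ω[:, 3] = (0,0,0)
entry J[2][3] = 1.0000

1.000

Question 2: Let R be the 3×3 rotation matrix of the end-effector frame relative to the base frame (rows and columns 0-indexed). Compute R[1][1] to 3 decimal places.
End-effector y-axis (col 1 of R) = (0.2588,0.9659,0.0000)
R[1][1] = 0.9659

0.966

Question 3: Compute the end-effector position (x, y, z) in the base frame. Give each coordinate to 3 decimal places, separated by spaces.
-1.664 6.001 2.500

after link 1: o_1 = (0.7071, 0.7071, 1.0000)
after link 2: o_2 = (0.0000, 1.4142, 2.0000)
after link 3: o_3 = (3.8637, 0.3789, 5.0000)
after link 4: o_4 = (4.8296, 0.1201, 7.0000)
after link 5: o_5 = (1.7424, 1.9826, 5.0000)
after link 6: o_6 = (-1.6637, 6.0011, 2.5000)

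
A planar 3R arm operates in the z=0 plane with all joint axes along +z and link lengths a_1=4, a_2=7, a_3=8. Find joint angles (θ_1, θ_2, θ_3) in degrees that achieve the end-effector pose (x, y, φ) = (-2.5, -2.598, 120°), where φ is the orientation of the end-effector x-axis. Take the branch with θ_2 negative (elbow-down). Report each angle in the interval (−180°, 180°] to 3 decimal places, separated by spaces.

wrist centre = target − a_3·(cos φ, sin φ) = (1.5000, -9.5262)
cos θ_2 = (92.9985−4²−7²)/(2·4·7) = 0.5000; θ_2 = -60.0017° (elbow-down)
β = atan2(-9.5262,1.5000) = -81.0517°; ψ = atan2(-6.0623,7.4998) = -38.9494°
θ_1 = β − ψ = -42.1022°
θ_3 = φ − θ_1 − θ_2 = -137.8961° (wrapped to (-180°,180°])

-42.102 -60.002 -137.896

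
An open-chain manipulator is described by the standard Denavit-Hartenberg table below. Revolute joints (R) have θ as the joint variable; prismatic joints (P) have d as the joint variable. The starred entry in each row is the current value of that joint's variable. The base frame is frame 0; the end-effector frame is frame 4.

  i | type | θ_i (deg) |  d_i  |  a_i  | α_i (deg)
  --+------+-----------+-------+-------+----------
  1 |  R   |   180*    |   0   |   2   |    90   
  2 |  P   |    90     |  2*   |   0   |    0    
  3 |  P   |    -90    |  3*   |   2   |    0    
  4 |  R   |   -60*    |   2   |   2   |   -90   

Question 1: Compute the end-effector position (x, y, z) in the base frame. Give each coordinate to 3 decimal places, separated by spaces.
-5.000 7.000 -1.732

after link 1: o_1 = (-2.0000, 0.0000, 0.0000)
after link 2: o_2 = (-2.0000, 2.0000, 0.0000)
after link 3: o_3 = (-4.0000, 5.0000, 0.0000)
after link 4: o_4 = (-5.0000, 7.0000, -1.7321)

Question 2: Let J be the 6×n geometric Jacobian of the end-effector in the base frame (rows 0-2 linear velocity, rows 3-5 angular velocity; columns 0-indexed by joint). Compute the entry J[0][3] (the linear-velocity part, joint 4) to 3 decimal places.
axis z_3 = (0.0000,1.0000,0.0000); lever o_n−o_3 = (-1.0000,2.0000,-1.7321)
cross product → J_v[:, 3] = (-1.7321,0.0000,1.0000)
J_ω[:, 3] = z_3
entry J[0][3] = -1.7321

-1.732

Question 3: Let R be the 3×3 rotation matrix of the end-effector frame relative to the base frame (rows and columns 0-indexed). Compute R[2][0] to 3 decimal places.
-0.866

End-effector x-axis (col 0 of R) = (-0.5000,0.0000,-0.8660)
R[2][0] = -0.8660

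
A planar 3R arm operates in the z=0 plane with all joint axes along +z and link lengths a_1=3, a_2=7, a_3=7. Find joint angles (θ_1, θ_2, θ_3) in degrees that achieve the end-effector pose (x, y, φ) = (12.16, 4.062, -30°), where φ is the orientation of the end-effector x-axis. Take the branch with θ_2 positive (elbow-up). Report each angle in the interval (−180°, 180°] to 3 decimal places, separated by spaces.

29.989 30.016 -90.005

wrist centre = target − a_3·(cos φ, sin φ) = (6.0978, 7.5620)
cos θ_2 = (94.3673−3²−7²)/(2·3·7) = 0.8659; θ_2 = 30.0158° (elbow-up)
β = atan2(7.5620,6.0978) = 51.1181°; ψ = atan2(3.5017,9.0612) = 21.1288°
θ_1 = β − ψ = 29.9893°
θ_3 = φ − θ_1 − θ_2 = -90.0051° (wrapped to (-180°,180°])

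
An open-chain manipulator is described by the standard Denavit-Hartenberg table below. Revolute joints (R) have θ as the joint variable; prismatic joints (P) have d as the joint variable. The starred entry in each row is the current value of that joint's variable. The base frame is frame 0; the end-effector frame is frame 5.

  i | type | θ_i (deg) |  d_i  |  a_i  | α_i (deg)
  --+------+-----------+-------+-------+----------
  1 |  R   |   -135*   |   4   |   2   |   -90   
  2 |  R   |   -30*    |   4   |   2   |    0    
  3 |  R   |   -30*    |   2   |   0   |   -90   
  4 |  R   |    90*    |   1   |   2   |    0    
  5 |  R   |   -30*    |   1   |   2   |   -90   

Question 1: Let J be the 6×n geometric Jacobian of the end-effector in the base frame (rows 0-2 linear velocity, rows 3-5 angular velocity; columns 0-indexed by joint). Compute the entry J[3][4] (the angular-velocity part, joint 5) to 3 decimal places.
axis z_4 = (-0.6124,-0.6124,-0.5000); lever o_n−o_4 = (-2.1907,0.2588,0.3660)
cross product → J_v[:, 4] = (-0.0947,1.3195,-1.5000)
J_ω[:, 4] = z_4
entry J[3][4] = -0.6124

-0.612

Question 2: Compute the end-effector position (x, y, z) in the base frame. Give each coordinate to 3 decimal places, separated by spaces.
after link 1: o_1 = (-1.4142, -1.4142, 4.0000)
after link 2: o_2 = (0.1895, -5.4674, 5.0000)
after link 3: o_3 = (1.6037, -6.8816, 5.0000)
after link 4: o_4 = (-0.4229, -6.0798, 4.5000)
after link 5: o_5 = (-2.6136, -5.8209, 4.8660)

-2.614 -5.821 4.866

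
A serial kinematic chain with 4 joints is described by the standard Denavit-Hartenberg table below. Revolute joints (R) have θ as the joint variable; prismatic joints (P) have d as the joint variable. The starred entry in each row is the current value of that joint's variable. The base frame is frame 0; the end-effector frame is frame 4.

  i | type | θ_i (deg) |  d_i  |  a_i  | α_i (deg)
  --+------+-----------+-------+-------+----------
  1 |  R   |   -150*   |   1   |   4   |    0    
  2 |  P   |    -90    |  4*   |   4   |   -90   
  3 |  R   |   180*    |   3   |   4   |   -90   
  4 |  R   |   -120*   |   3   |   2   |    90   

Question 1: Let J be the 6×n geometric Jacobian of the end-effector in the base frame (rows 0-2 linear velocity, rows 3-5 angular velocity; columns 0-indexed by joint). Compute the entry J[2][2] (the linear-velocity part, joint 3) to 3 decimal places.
axis z_2 = (-0.8660,-0.5000,0.0000); lever o_n−o_2 = (-2.5981,-4.9641,3.0000)
cross product → J_v[:, 2] = (-1.5000,2.5981,3.0000)
J_ω[:, 2] = z_2
entry J[2][2] = 3.0000

3.000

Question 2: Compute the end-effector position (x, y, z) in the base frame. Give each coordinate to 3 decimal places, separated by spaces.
-8.062 -3.500 8.000

after link 1: o_1 = (-3.4641, -2.0000, 1.0000)
after link 2: o_2 = (-5.4641, 1.4641, 5.0000)
after link 3: o_3 = (-6.0622, -3.5000, 5.0000)
after link 4: o_4 = (-8.0622, -3.5000, 8.0000)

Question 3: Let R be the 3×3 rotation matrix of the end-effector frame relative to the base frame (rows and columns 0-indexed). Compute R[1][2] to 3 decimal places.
End-effector z-axis (col 2 of R) = (-0.0000,1.0000,0.0000)
R[1][2] = 1.0000

1.000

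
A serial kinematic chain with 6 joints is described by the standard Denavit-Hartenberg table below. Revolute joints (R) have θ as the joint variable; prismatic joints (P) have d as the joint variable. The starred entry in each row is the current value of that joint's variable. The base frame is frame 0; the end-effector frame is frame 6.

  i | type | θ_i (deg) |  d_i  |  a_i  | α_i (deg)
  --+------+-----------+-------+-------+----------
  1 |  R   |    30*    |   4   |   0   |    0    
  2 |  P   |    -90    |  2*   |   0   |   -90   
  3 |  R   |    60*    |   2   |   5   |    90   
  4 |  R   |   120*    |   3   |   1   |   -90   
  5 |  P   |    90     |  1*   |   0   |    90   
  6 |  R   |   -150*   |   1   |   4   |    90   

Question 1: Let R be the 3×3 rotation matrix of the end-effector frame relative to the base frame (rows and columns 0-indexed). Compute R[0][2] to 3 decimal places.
-0.346

End-effector z-axis (col 2 of R) = (-0.3460,-0.2667,0.8995)
R[0][2] = -0.3460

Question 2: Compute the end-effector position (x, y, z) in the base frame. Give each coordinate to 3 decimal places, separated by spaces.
7.681 -4.839 5.018

after link 1: o_1 = (0.0000, 0.0000, 4.0000)
after link 2: o_2 = (0.0000, 0.0000, 6.0000)
after link 3: o_3 = (2.9821, -1.1651, 1.6699)
after link 4: o_4 = (4.9061, -2.7655, 3.6029)
after link 5: o_5 = (4.2566, -2.6405, 4.3529)
after link 6: o_6 = (7.6806, -4.8391, 5.0179)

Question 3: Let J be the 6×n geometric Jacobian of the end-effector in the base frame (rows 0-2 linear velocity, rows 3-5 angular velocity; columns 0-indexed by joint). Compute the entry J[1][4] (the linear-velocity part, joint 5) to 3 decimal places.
0.125

prismatic axis z_4 = (-0.6495,0.1250,0.7500)
J_v[:, 4] = z_4; J_ω[:, 4] = (0,0,0)
entry J[1][4] = 0.1250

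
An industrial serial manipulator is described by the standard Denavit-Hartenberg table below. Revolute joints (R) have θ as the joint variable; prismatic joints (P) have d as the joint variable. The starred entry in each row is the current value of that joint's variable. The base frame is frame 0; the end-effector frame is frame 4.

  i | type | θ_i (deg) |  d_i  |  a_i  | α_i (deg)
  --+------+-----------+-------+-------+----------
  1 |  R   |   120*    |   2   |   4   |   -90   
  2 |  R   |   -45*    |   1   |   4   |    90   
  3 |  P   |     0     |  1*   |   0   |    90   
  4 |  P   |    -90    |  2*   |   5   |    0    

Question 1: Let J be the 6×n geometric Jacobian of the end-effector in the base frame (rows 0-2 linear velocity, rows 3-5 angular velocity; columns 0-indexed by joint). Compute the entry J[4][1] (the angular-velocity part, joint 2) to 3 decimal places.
axis z_1 = (-0.8660,-0.5000,0.0000); lever o_n−o_1 = (-1.9624,5.3990,0.0000)
cross product → J_v[:, 1] = (-0.0000,0.0000,-5.6569)
J_ω[:, 1] = z_1
entry J[4][1] = -0.5000

-0.500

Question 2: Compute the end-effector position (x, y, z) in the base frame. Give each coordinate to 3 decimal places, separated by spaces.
-3.962 8.863 2.000

after link 1: o_1 = (-2.0000, 3.4641, 2.0000)
after link 2: o_2 = (-4.2802, 5.4136, 4.8284)
after link 3: o_3 = (-3.9267, 4.8012, 5.5355)
after link 4: o_4 = (-3.9624, 8.8631, 2.0000)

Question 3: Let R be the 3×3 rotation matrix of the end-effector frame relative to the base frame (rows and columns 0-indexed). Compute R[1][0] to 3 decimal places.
0.612

End-effector x-axis (col 0 of R) = (-0.3536,0.6124,-0.7071)
R[1][0] = 0.6124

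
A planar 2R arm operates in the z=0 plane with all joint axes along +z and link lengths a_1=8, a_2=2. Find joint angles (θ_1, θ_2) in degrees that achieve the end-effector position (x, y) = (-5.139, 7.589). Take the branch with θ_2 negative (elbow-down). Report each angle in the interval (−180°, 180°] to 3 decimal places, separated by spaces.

cos θ_2 = (84.0022−8²−2²)/(2·8·2) = 0.5001; θ_2 = -59.9954° (elbow-down)
β = atan2(7.5890,-5.1390) = 124.1045°; ψ = atan2(-1.7320,9.0001) = -10.8927°
θ_1 = β − ψ = 134.9972°

134.997 -59.995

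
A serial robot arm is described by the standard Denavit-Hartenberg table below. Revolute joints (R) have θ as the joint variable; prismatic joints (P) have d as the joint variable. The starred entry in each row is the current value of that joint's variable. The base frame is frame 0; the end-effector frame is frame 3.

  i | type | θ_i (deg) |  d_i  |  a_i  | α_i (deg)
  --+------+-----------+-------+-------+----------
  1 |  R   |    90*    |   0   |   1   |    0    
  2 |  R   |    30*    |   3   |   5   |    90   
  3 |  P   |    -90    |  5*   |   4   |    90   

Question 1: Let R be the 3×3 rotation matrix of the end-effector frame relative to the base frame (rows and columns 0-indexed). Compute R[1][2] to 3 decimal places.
-0.866

End-effector z-axis (col 2 of R) = (0.5000,-0.8660,-0.0000)
R[1][2] = -0.8660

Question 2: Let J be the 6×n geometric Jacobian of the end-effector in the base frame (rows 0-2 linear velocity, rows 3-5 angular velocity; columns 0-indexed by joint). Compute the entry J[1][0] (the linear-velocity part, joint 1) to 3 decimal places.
1.830

axis z_0 = ẑ; lever o_n−o_0 = (1.8301,7.8301,-1.0000)
cross product → J_v[:, 0] = (-7.8301,1.8301,0.0000)
J_ω[:, 0] = z_0
entry J[1][0] = 1.8301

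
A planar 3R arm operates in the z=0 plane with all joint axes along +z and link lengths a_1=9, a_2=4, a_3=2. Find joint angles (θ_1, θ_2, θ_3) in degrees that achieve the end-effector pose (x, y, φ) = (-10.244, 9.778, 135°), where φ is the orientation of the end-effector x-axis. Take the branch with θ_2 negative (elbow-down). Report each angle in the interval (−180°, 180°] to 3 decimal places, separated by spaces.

wrist centre = target − a_3·(cos φ, sin φ) = (-8.8298, 8.3638)
cos θ_2 = (147.9181−9²−4²)/(2·9·4) = 0.7072; θ_2 = -44.9928° (elbow-down)
β = atan2(8.3638,-8.8298) = 136.5525°; ψ = atan2(-2.8281,11.8288) = -13.4461°
θ_1 = β − ψ = 149.9986°
θ_3 = φ − θ_1 − θ_2 = 29.9942° (wrapped to (-180°,180°])

149.999 -44.993 29.994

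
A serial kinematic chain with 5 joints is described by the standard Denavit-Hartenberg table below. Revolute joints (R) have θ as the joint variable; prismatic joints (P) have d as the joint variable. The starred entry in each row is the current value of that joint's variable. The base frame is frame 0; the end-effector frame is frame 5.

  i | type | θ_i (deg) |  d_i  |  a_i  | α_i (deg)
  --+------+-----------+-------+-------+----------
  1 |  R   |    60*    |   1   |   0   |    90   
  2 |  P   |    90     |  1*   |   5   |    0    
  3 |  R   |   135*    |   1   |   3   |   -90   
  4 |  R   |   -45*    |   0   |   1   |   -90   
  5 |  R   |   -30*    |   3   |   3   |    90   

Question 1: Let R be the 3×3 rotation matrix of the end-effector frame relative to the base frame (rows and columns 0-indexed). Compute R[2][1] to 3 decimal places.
-0.500

End-effector y-axis (col 1 of R) = (-0.8624,-0.0795,-0.5000)
R[2][1] = -0.5000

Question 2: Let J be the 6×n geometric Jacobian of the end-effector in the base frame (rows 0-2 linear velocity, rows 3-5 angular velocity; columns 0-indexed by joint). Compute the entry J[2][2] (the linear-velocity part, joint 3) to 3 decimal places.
axis z_2 = (0.8660,-0.5000,0.0000); lever o_n−o_2 = (-0.9476,-4.4871,-6.4810)
cross product → J_v[:, 2] = (3.2405,5.6127,-4.3597)
J_ω[:, 2] = z_2
entry J[2][2] = -4.3597

-4.360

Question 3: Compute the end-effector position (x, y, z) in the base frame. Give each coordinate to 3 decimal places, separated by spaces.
-0.082 -4.987 -0.481

after link 1: o_1 = (0.0000, 0.0000, 1.0000)
after link 2: o_2 = (0.8660, -0.5000, 6.0000)
after link 3: o_3 = (0.6714, -2.8371, 3.8787)
after link 4: o_4 = (1.0338, -3.6237, 3.3787)
after link 5: o_5 = (-0.0816, -4.9871, -0.4810)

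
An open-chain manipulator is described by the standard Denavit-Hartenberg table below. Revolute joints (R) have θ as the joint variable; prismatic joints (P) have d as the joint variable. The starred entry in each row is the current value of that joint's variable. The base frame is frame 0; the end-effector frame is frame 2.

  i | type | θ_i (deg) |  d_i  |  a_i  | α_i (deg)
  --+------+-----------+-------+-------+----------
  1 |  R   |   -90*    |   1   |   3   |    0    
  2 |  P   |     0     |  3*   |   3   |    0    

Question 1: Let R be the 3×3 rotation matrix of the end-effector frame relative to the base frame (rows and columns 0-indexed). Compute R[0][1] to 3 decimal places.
End-effector y-axis (col 1 of R) = (1.0000,0.0000,0.0000)
R[0][1] = 1.0000

1.000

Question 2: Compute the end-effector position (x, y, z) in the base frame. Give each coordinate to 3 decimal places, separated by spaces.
0.000 -6.000 4.000

after link 1: o_1 = (0.0000, -3.0000, 1.0000)
after link 2: o_2 = (0.0000, -6.0000, 4.0000)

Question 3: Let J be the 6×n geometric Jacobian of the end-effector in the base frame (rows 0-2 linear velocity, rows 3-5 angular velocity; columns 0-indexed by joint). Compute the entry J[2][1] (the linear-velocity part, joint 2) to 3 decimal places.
prismatic axis z_1 = (0.0000,0.0000,1.0000)
J_v[:, 1] = z_1; J_ω[:, 1] = (0,0,0)
entry J[2][1] = 1.0000

1.000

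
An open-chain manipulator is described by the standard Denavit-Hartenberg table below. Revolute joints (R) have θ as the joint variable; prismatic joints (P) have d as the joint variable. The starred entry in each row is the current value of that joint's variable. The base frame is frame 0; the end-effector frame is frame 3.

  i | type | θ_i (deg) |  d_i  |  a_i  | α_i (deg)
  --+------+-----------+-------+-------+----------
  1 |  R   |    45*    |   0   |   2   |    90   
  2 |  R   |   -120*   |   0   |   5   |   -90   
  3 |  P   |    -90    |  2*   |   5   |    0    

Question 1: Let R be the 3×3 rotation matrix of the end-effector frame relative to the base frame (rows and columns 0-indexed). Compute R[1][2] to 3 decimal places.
End-effector z-axis (col 2 of R) = (0.6124,0.6124,-0.5000)
R[1][2] = 0.6124

0.612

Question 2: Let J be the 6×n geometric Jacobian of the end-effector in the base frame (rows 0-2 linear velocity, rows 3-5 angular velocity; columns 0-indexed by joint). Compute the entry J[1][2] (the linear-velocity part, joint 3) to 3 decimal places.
0.612

prismatic axis z_2 = (0.6124,0.6124,-0.5000)
J_v[:, 2] = z_2; J_ω[:, 2] = (0,0,0)
entry J[1][2] = 0.6124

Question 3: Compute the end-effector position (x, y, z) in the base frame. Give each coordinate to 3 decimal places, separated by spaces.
after link 1: o_1 = (1.4142, 1.4142, 0.0000)
after link 2: o_2 = (-0.3536, -0.3536, -4.3301)
after link 3: o_3 = (4.4067, -2.6643, -5.3301)

4.407 -2.664 -5.330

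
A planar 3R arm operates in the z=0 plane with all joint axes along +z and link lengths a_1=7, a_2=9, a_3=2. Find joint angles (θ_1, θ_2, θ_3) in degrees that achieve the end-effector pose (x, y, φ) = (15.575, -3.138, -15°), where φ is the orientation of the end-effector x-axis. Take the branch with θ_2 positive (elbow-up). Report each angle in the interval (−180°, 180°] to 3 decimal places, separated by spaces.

wrist centre = target − a_3·(cos φ, sin φ) = (13.6431, -2.6204)
cos θ_2 = (193.0018−7²−9²)/(2·7·9) = 0.5000; θ_2 = 59.9991° (elbow-up)
β = atan2(-2.6204,13.6431) = -10.8721°; ψ = atan2(7.7942,11.5001) = 34.1273°
θ_1 = β − ψ = -44.9993°
θ_3 = φ − θ_1 − θ_2 = -29.9997° (wrapped to (-180°,180°])

-44.999 59.999 -30.000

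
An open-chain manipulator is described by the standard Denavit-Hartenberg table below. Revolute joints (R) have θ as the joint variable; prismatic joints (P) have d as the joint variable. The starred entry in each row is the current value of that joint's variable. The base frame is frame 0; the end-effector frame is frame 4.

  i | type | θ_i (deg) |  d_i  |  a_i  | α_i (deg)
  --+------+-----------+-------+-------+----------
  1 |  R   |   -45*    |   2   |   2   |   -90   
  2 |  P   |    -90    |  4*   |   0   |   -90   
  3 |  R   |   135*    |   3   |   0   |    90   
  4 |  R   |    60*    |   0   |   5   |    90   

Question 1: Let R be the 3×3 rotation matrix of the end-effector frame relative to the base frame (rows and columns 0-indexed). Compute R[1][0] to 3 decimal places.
End-effector x-axis (col 0 of R) = (0.3624,-0.8624,-0.3536)
R[1][0] = -0.8624

-0.862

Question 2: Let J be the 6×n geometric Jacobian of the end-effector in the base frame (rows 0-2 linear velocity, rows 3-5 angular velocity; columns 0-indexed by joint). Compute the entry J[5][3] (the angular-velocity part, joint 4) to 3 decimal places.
axis z_3 = (-0.5000,-0.5000,0.7071); lever o_n−o_3 = (1.8119,-4.3119,-1.7678)
cross product → J_v[:, 3] = (3.9328,0.3973,3.0619)
J_ω[:, 3] = z_3
entry J[5][3] = 0.7071

0.707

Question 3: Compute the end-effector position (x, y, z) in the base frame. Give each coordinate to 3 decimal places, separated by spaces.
after link 1: o_1 = (1.4142, -1.4142, 2.0000)
after link 2: o_2 = (4.2426, 1.4142, 2.0000)
after link 3: o_3 = (6.3640, -0.7071, 2.0000)
after link 4: o_4 = (8.1758, -5.0190, 0.2322)

8.176 -5.019 0.232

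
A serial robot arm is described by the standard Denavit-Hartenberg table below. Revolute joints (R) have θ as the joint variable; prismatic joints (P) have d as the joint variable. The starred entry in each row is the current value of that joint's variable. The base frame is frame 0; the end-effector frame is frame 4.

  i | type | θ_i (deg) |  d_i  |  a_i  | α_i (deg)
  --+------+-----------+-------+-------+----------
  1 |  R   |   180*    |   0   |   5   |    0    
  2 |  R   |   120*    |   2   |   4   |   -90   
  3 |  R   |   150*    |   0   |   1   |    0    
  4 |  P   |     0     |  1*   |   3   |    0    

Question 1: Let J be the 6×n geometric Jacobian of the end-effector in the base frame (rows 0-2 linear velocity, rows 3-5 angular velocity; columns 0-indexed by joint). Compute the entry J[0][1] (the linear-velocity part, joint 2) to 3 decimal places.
-0.036

axis z_1 = (0.0000,0.0000,1.0000); lever o_n−o_1 = (1.1340,0.0359,0.0000)
cross product → J_v[:, 1] = (-0.0359,1.1340,0.0000)
J_ω[:, 1] = z_1
entry J[0][1] = -0.0359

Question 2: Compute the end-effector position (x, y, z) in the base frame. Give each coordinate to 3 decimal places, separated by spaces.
after link 1: o_1 = (-5.0000, 0.0000, 0.0000)
after link 2: o_2 = (-3.0000, -3.4641, 2.0000)
after link 3: o_3 = (-3.4330, -2.7141, 1.5000)
after link 4: o_4 = (-3.8660, 0.0359, 0.0000)

-3.866 0.036 0.000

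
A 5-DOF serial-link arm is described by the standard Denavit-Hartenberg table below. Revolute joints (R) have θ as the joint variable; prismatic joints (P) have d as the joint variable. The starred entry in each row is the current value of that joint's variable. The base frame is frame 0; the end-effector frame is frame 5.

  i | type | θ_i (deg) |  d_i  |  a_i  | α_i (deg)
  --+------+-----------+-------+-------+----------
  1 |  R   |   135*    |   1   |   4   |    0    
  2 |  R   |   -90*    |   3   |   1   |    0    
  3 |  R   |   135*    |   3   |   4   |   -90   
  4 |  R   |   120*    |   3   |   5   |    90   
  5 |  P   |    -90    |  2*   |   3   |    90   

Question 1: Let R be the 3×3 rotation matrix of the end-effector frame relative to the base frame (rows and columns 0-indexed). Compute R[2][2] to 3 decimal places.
End-effector z-axis (col 2 of R) = (-0.5000,0.0000,0.8660)
R[2][2] = 0.8660

0.866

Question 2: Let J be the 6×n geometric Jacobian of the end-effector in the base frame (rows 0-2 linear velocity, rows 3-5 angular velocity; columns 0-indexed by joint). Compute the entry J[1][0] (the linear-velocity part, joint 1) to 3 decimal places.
axis z_0 = ẑ; lever o_n−o_0 = (-5.3534,3.5355,1.6699)
cross product → J_v[:, 0] = (-3.5355,-5.3534,0.0000)
J_ω[:, 0] = z_0
entry J[1][0] = -5.3534

-5.353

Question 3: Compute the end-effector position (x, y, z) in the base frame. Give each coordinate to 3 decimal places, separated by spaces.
-5.353 3.536 1.670

after link 1: o_1 = (-2.8284, 2.8284, 1.0000)
after link 2: o_2 = (-2.1213, 3.5355, 4.0000)
after link 3: o_3 = (-6.1213, 3.5355, 7.0000)
after link 4: o_4 = (-3.6213, 0.5355, 2.6699)
after link 5: o_5 = (-5.3534, 3.5355, 1.6699)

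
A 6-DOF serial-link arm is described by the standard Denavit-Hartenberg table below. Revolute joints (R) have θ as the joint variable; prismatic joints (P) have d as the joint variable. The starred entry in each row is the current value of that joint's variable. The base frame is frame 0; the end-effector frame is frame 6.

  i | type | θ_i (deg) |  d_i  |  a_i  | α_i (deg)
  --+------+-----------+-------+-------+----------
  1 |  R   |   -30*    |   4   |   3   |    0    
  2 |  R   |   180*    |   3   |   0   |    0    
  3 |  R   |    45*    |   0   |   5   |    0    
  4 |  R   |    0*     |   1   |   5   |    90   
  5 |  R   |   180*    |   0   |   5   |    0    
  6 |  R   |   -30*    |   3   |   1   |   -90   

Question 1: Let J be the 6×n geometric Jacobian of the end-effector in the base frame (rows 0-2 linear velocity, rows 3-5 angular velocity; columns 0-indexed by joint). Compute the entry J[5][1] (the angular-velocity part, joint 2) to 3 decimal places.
axis z_1 = (0.0000,0.0000,1.0000); lever o_n−o_1 = (-4.7696,1.8278,4.5000)
cross product → J_v[:, 1] = (-1.8278,-4.7696,0.0000)
J_ω[:, 1] = z_1
entry J[5][1] = 1.0000

1.000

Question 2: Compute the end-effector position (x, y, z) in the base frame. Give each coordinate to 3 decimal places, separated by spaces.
-2.171 0.328 8.500

after link 1: o_1 = (2.5981, -1.5000, 4.0000)
after link 2: o_2 = (2.5981, -1.5000, 7.0000)
after link 3: o_3 = (-2.2316, -2.7941, 7.0000)
after link 4: o_4 = (-7.0612, -4.0882, 8.0000)
after link 5: o_5 = (-2.2316, -2.7941, 8.0000)
after link 6: o_6 = (-2.1715, 0.3278, 8.5000)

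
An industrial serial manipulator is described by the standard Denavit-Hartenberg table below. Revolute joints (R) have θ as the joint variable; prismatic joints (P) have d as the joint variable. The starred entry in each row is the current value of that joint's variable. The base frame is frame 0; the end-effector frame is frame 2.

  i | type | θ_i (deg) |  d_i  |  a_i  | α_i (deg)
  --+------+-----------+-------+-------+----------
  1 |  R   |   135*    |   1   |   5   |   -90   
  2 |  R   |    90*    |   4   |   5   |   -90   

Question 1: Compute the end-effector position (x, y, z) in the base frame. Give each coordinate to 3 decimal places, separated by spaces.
after link 1: o_1 = (-3.5355, 3.5355, 1.0000)
after link 2: o_2 = (-6.3640, 0.7071, -4.0000)

-6.364 0.707 -4.000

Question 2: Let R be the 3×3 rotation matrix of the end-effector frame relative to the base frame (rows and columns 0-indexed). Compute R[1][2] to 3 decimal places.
-0.707

End-effector z-axis (col 2 of R) = (0.7071,-0.7071,-0.0000)
R[1][2] = -0.7071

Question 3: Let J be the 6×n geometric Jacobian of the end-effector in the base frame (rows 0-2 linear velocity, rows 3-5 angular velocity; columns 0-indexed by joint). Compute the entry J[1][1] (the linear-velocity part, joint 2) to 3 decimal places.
axis z_1 = (-0.7071,-0.7071,0.0000); lever o_n−o_1 = (-2.8284,-2.8284,-5.0000)
cross product → J_v[:, 1] = (3.5355,-3.5355,0.0000)
J_ω[:, 1] = z_1
entry J[1][1] = -3.5355

-3.536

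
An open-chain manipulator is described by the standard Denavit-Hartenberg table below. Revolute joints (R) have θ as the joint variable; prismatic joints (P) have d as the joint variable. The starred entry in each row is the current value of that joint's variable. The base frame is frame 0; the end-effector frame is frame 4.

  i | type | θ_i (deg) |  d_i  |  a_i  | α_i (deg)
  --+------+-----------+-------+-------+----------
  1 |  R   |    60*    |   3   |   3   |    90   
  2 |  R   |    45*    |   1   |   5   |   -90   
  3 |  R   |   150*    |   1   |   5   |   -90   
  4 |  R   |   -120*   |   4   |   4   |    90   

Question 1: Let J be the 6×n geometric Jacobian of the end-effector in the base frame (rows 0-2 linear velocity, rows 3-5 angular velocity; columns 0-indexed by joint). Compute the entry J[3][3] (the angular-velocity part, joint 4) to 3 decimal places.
0.573

axis z_3 = (0.5732,-0.7392,-0.3536); lever o_n−o_3 = (2.5465,-4.5175,2.2600)
cross product → J_v[:, 3] = (-3.2678,-2.1958,-0.7071)
J_ω[:, 3] = z_3
entry J[3][3] = 0.5732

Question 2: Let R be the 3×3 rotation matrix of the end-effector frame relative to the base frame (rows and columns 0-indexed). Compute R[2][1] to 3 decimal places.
End-effector y-axis (col 1 of R) = (0.5732,-0.7392,-0.3536)
R[2][1] = -0.3536

-0.354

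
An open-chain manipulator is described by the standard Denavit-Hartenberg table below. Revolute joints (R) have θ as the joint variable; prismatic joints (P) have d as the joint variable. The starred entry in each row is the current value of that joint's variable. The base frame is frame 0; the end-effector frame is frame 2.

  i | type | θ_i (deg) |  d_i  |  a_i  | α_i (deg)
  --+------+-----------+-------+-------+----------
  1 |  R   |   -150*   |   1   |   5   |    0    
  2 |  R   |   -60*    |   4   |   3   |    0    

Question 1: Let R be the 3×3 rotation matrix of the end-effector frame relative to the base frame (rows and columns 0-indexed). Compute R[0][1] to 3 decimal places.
-0.500

End-effector y-axis (col 1 of R) = (-0.5000,-0.8660,0.0000)
R[0][1] = -0.5000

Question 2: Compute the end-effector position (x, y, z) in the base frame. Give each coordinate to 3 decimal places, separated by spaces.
-6.928 -1.000 5.000

after link 1: o_1 = (-4.3301, -2.5000, 1.0000)
after link 2: o_2 = (-6.9282, -1.0000, 5.0000)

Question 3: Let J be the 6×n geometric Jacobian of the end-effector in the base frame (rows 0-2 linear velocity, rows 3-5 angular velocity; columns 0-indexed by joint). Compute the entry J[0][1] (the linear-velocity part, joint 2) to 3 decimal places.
-1.500

axis z_1 = (0.0000,0.0000,1.0000); lever o_n−o_1 = (-2.5981,1.5000,4.0000)
cross product → J_v[:, 1] = (-1.5000,-2.5981,0.0000)
J_ω[:, 1] = z_1
entry J[0][1] = -1.5000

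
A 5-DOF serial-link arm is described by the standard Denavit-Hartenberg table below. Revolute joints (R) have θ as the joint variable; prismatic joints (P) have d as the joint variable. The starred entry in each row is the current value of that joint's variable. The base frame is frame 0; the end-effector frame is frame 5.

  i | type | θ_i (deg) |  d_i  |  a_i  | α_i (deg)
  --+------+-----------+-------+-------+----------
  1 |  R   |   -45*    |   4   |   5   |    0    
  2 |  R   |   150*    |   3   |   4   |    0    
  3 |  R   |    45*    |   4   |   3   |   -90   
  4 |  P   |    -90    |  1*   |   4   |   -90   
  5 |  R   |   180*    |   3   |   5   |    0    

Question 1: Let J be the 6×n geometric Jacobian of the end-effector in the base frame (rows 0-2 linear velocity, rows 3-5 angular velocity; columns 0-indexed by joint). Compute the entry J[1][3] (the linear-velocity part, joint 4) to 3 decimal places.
prismatic axis z_3 = (-0.5000,-0.8660,0.0000)
J_v[:, 3] = z_3; J_ω[:, 3] = (0,0,0)
entry J[1][3] = -0.8660

-0.866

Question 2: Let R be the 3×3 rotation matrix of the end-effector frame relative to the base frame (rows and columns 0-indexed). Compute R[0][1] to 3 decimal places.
-0.500

End-effector y-axis (col 1 of R) = (-0.5000,-0.8660,-0.0000)
R[0][1] = -0.5000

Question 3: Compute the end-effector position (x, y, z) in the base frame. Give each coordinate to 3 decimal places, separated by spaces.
after link 1: o_1 = (3.5355, -3.5355, 4.0000)
after link 2: o_2 = (2.5003, 0.3282, 7.0000)
after link 3: o_3 = (-0.0978, 1.8282, 11.0000)
after link 4: o_4 = (-0.5978, 0.9621, 15.0000)
after link 5: o_5 = (-3.1959, 2.4621, 10.0000)

-3.196 2.462 10.000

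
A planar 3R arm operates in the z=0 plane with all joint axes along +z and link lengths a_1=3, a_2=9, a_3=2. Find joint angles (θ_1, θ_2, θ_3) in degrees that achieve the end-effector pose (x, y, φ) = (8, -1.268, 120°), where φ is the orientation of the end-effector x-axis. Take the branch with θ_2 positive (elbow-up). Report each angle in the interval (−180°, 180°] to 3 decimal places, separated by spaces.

-90.000 90.000 120.000

wrist centre = target − a_3·(cos φ, sin φ) = (9.0000, -3.0001)
cos θ_2 = (90.0003−3²−9²)/(2·3·9) = 0.0000; θ_2 = 89.9997° (elbow-up)
β = atan2(-3.0001,9.0000) = -18.4352°; ψ = atan2(9.0000,3.0001) = 71.5648°
θ_1 = β − ψ = -90.0000°
θ_3 = φ − θ_1 − θ_2 = 120.0003° (wrapped to (-180°,180°])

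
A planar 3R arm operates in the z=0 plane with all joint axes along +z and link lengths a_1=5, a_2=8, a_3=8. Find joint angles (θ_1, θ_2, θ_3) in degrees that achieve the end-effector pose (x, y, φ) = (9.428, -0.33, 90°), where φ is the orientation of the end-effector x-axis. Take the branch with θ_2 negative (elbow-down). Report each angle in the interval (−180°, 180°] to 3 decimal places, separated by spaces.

wrist centre = target − a_3·(cos φ, sin φ) = (9.4280, -8.3300)
cos θ_2 = (158.2761−5²−8²)/(2·5·8) = 0.8660; θ_2 = -30.0085° (elbow-down)
β = atan2(-8.3300,9.4280) = -41.4618°; ψ = atan2(-4.0010,11.9276) = -18.5437°
θ_1 = β − ψ = -22.9182°
θ_3 = φ − θ_1 − θ_2 = 142.9267° (wrapped to (-180°,180°])

-22.918 -30.009 142.927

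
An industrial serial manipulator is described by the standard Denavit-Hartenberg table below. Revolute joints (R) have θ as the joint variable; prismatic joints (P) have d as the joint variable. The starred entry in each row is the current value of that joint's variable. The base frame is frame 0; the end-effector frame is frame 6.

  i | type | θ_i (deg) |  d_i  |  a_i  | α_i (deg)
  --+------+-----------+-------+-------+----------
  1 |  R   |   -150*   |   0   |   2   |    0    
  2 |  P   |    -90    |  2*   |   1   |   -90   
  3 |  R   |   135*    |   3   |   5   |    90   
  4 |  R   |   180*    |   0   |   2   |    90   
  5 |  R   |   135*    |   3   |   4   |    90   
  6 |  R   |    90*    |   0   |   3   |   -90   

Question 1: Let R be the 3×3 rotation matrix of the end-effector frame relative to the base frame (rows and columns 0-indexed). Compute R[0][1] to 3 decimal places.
End-effector y-axis (col 1 of R) = (0.5000,-0.8660,-0.0000)
R[0][1] = 0.5000

0.500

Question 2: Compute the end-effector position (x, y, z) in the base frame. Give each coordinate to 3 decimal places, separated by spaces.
-8.966 -6.471 -4.121

after link 1: o_1 = (-1.7321, -1.0000, 0.0000)
after link 2: o_2 = (-2.2321, -0.1340, 2.0000)
after link 3: o_3 = (-3.0624, -4.6958, -1.5355)
after link 4: o_4 = (-3.7695, -3.4711, -0.1213)
after link 5: o_5 = (-6.3675, -4.9711, -4.1213)
after link 6: o_6 = (-8.9656, -6.4711, -4.1213)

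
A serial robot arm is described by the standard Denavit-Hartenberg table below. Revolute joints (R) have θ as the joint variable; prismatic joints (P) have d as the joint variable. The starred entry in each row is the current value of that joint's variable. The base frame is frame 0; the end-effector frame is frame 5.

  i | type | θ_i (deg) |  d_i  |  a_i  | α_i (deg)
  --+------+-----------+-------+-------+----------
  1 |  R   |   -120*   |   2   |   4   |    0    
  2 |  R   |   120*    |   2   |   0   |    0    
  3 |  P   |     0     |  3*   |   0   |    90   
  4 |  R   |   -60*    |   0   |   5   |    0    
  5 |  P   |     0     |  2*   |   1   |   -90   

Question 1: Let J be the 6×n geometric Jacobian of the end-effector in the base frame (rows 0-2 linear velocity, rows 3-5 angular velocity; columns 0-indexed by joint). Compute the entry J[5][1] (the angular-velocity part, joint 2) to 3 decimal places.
1.000

axis z_1 = (0.0000,0.0000,1.0000); lever o_n−o_1 = (3.0000,-2.0000,-0.1962)
cross product → J_v[:, 1] = (2.0000,3.0000,-0.0000)
J_ω[:, 1] = z_1
entry J[5][1] = 1.0000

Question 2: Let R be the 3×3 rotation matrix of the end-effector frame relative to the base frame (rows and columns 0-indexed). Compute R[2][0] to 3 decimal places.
End-effector x-axis (col 0 of R) = (0.5000,-0.0000,-0.8660)
R[2][0] = -0.8660

-0.866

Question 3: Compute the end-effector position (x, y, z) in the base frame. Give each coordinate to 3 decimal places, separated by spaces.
1.000 -5.464 1.804

after link 1: o_1 = (-2.0000, -3.4641, 2.0000)
after link 2: o_2 = (-2.0000, -3.4641, 4.0000)
after link 3: o_3 = (-2.0000, -3.4641, 7.0000)
after link 4: o_4 = (0.5000, -3.4641, 2.6699)
after link 5: o_5 = (1.0000, -5.4641, 1.8038)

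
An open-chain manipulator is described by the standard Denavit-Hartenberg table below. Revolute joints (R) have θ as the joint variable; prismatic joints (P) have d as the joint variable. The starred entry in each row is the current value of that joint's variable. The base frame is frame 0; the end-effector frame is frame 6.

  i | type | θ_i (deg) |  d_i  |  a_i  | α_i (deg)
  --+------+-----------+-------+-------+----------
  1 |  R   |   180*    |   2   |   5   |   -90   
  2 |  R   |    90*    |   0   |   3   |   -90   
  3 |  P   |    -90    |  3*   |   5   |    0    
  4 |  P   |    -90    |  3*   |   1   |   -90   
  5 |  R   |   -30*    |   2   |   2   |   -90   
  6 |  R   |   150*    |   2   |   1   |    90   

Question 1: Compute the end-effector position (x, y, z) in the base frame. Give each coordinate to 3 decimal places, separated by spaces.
-0.165 -6.500 1.982

after link 1: o_1 = (-5.0000, 0.0000, 2.0000)
after link 2: o_2 = (-5.0000, 0.0000, -1.0000)
after link 3: o_3 = (-2.0000, -5.0000, -1.0000)
after link 4: o_4 = (1.0000, -5.0000, -0.0000)
after link 5: o_5 = (2.0000, -7.0000, 1.7321)
after link 6: o_6 = (-0.1651, -6.5000, 1.9821)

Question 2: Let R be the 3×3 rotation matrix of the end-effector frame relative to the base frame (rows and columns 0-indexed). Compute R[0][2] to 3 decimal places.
0.250

End-effector z-axis (col 2 of R) = (0.2500,0.8660,0.4330)
R[0][2] = 0.2500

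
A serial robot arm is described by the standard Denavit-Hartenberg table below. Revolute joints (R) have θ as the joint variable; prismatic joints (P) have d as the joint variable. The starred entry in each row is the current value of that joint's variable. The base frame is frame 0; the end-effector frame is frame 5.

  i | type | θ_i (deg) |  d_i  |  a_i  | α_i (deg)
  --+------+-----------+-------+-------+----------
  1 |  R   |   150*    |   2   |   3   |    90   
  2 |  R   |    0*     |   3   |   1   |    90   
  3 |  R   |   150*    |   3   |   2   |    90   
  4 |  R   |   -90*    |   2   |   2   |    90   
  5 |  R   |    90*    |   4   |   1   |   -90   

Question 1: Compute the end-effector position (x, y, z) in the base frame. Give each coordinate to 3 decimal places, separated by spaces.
after link 1: o_1 = (-2.5981, 1.5000, 2.0000)
after link 2: o_2 = (-1.9641, 4.5981, 2.0000)
after link 3: o_3 = (0.0359, 4.5981, -1.0000)
after link 4: o_4 = (0.0359, 6.5981, 1.0000)
after link 5: o_5 = (-3.9641, 7.5981, 1.0000)

-3.964 7.598 1.000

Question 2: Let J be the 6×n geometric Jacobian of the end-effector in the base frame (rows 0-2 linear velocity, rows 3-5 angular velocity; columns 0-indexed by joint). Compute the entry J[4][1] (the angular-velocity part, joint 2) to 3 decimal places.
0.866

axis z_1 = (0.5000,0.8660,0.0000); lever o_n−o_1 = (-1.3660,6.0981,-1.0000)
cross product → J_v[:, 1] = (-0.8660,0.5000,4.2321)
J_ω[:, 1] = z_1
entry J[4][1] = 0.8660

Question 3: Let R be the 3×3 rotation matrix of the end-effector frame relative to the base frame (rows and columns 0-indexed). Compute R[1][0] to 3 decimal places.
End-effector x-axis (col 0 of R) = (0.0000,1.0000,0.0000)
R[1][0] = 1.0000

1.000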